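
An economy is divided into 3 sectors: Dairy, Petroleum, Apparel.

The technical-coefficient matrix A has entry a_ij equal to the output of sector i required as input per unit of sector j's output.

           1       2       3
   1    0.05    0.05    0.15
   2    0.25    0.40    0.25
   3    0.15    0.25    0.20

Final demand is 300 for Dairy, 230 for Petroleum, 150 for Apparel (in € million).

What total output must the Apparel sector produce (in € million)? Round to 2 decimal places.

I − A =
  [   0.95    -0.05    -0.15]
  [  -0.25     0.60    -0.25]
  [  -0.15    -0.25     0.80]
Cofactors of I−A, C_ij = (−1)^(i+j)·(minor ij) (rows/columns in the sector order above):
  C_11 = (0.60)(0.80) − (-0.25)(-0.25) = 0.4175
  C_12 = −[(-0.25)(0.80) − (-0.25)(-0.15)] = 0.2375
  C_13 = (-0.25)(-0.25) − (0.60)(-0.15) = 0.1525
  C_21 = −[(-0.05)(0.80) − (-0.15)(-0.25)] = 0.0775
  C_22 = (0.95)(0.80) − (-0.15)(-0.15) = 0.7375
  C_23 = −[(0.95)(-0.25) − (-0.05)(-0.15)] = 0.2450
  C_31 = (-0.05)(-0.25) − (-0.15)(0.60) = 0.1025
  C_32 = −[(0.95)(-0.25) − (-0.15)(-0.25)] = 0.2750
  C_33 = (0.95)(0.60) − (-0.05)(-0.25) = 0.5575
det(I−A) = Σ_j (I−A)_1j·C_1j = (0.95)(0.4175) + (-0.05)(0.2375) + (-0.15)(0.1525) = 0.361875
adj(I−A) = Cᵀ =
  [ 0.4175   0.0775   0.1025]
  [ 0.2375   0.7375   0.2750]
  [ 0.1525   0.2450   0.5575]
(I − A)⁻¹ = adj(I−A) / det(I−A) ≈
  [   1.1537     0.2142     0.2832]
  [   0.6563     2.0380     0.7599]
  [   0.4214     0.6770     1.5406]
x = (I − A)⁻¹ d = adj(I−A)·d / det(I−A), with det(I−A) = 0.361875:
  x_1 = (0.4175·300 + 0.0775·230 + 0.1025·150) / 0.361875 = 158.45 / 0.361875 ≈ 437.86
  x_2 = (0.2375·300 + 0.7375·230 + 0.2750·150) / 0.361875 = 282.125 / 0.361875 ≈ 779.62
  x_3 = (0.1525·300 + 0.2450·230 + 0.5575·150) / 0.361875 = 185.725 / 0.361875 ≈ 513.23

x_3 = 513.23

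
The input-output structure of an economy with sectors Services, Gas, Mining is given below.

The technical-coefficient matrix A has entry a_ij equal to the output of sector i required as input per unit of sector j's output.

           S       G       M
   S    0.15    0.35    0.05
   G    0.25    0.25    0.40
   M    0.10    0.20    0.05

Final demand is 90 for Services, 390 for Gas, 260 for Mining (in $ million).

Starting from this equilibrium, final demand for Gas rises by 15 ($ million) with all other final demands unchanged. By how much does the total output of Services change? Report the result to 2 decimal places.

Δx_S = 11.83

I − A =
  [   0.85    -0.35    -0.05]
  [  -0.25     0.75    -0.40]
  [  -0.10    -0.20     0.95]
Cofactors of I−A, C_ij = (−1)^(i+j)·(minor ij) (rows/columns in the sector order above):
  C_11 = (0.75)(0.95) − (-0.40)(-0.20) = 0.6325
  C_12 = −[(-0.25)(0.95) − (-0.40)(-0.10)] = 0.2775
  C_13 = (-0.25)(-0.20) − (0.75)(-0.10) = 0.1250
  C_21 = −[(-0.35)(0.95) − (-0.05)(-0.20)] = 0.3425
  C_22 = (0.85)(0.95) − (-0.05)(-0.10) = 0.8025
  C_23 = −[(0.85)(-0.20) − (-0.35)(-0.10)] = 0.2050
  C_31 = (-0.35)(-0.40) − (-0.05)(0.75) = 0.1775
  C_32 = −[(0.85)(-0.40) − (-0.05)(-0.25)] = 0.3525
  C_33 = (0.85)(0.75) − (-0.35)(-0.25) = 0.5500
det(I−A) = Σ_j (I−A)_1j·C_1j = (0.85)(0.6325) + (-0.35)(0.2775) + (-0.05)(0.1250) = 0.43425
adj(I−A) = Cᵀ =
  [ 0.6325   0.3425   0.1775]
  [ 0.2775   0.8025   0.3525]
  [ 0.1250   0.2050   0.5500]
(I − A)⁻¹ = adj(I−A) / det(I−A) ≈
  [   1.4565     0.7887     0.4088]
  [   0.6390     1.8480     0.8117]
  [   0.2879     0.4721     1.2666]
Δx = (I − A)⁻¹ Δd with Δd having +15 in the Gas component and 0 elsewhere.
So Δx_S = L_SG · (+15), where L_SG = adj(I−A)_SG / det(I−A) = 0.3425 / 0.43425.
Δx_S = 0.3425 × (+15) / 0.43425 = 5.1375 / 0.43425 ≈ 11.83.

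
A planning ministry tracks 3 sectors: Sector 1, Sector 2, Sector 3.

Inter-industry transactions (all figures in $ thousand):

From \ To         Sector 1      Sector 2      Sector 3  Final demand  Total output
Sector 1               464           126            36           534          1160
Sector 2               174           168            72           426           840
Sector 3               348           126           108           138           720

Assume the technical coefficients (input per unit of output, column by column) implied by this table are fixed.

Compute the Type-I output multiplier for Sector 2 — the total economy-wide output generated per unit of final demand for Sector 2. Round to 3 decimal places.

Technical coefficients a_ij = z_ij / X_j:
  a_11 = 464/1160 = 0.40, a_21 = 174/1160 = 0.15, a_31 = 348/1160 = 0.30
  a_12 = 126/840 = 0.15, a_22 = 168/840 = 0.20, a_32 = 126/840 = 0.15
  a_13 = 36/720 = 0.05, a_23 = 72/720 = 0.10, a_33 = 108/720 = 0.15
I − A =
  [   0.60    -0.15    -0.05]
  [  -0.15     0.80    -0.10]
  [  -0.30    -0.15     0.85]
Cofactors of I−A, C_ij = (−1)^(i+j)·(minor ij) (rows/columns in the sector order above):
  C_11 = (0.80)(0.85) − (-0.10)(-0.15) = 0.6650
  C_12 = −[(-0.15)(0.85) − (-0.10)(-0.30)] = 0.1575
  C_13 = (-0.15)(-0.15) − (0.80)(-0.30) = 0.2625
  C_21 = −[(-0.15)(0.85) − (-0.05)(-0.15)] = 0.1350
  C_22 = (0.60)(0.85) − (-0.05)(-0.30) = 0.4950
  C_23 = −[(0.60)(-0.15) − (-0.15)(-0.30)] = 0.1350
  C_31 = (-0.15)(-0.10) − (-0.05)(0.80) = 0.0550
  C_32 = −[(0.60)(-0.10) − (-0.05)(-0.15)] = 0.0675
  C_33 = (0.60)(0.80) − (-0.15)(-0.15) = 0.4575
det(I−A) = Σ_j (I−A)_1j·C_1j = (0.60)(0.6650) + (-0.15)(0.1575) + (-0.05)(0.2625) = 0.36225
adj(I−A) = Cᵀ =
  [ 0.6650   0.1350   0.0550]
  [ 0.1575   0.4950   0.0675]
  [ 0.2625   0.1350   0.4575]
(I − A)⁻¹ = adj(I−A) / det(I−A) ≈
  [   1.8357     0.3727     0.1518]
  [   0.4348     1.3665     0.1863]
  [   0.7246     0.3727     1.2629]
The output multiplier for sector j is the column-j sum of the Leontief inverse (I − A)⁻¹ = adj(I−A) / det(I−A).
Column 2 of adj(I−A): (0.1350, 0.4950, 0.1350); det(I−A) = 0.36225.
m_2 = (0.1350 + 0.4950 + 0.1350) / 0.36225 = 0.765 / 0.36225 ≈ 2.112.

m_2 = 2.112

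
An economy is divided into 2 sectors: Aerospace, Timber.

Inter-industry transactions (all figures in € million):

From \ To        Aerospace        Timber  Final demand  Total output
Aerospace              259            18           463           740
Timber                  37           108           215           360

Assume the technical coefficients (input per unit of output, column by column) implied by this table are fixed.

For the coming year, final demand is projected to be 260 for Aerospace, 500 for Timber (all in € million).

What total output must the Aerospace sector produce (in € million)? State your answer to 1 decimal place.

x_A = 457.5

Technical coefficients a_ij = z_ij / X_j:
  a_AA = 259/740 = 0.35, a_TA = 37/740 = 0.05
  a_AT = 18/360 = 0.05, a_TT = 108/360 = 0.30
I − A =
  [   0.65    -0.05]
  [  -0.05     0.70]
det(I−A) = (0.65)(0.70) − (-0.05)(-0.05) = 0.4525
adj(I−A) = [[0.70, 0.05], [0.05, 0.65]]
(I − A)⁻¹ = adj(I−A) / det(I−A) ≈
  [   1.5470     0.1105]
  [   0.1105     1.4365]
x = (I − A)⁻¹ d = adj(I−A)·d / det(I−A), with det(I−A) = 0.4525:
  x_A = (0.70·260 + 0.05·500) / 0.4525 = 207.00 / 0.4525 ≈ 457.5
  x_T = (0.05·260 + 0.65·500) / 0.4525 = 338.00 / 0.4525 ≈ 747.0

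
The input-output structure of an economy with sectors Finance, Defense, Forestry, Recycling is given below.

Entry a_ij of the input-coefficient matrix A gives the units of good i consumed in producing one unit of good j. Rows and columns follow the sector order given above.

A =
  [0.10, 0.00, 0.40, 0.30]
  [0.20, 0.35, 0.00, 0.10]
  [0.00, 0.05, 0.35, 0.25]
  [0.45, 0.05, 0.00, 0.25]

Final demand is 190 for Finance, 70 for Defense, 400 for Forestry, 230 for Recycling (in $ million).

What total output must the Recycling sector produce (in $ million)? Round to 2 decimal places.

I − A =
  [   0.90     0.00    -0.40    -0.30]
  [  -0.20     0.65     0.00    -0.10]
  [   0.00    -0.05     0.65    -0.25]
  [  -0.45    -0.05     0.00     0.75]
Compute the cofactors C_ij = (−1)^(i+j)·(3×3 minor ij) of I−A; the adjugate is their transpose:
adj(I−A) = Cᵀ =
  [ 0.313625   0.029750   0.193000   0.193750]
  [ 0.126750   0.306000   0.078000   0.117500]
  [ 0.085375   0.038250   0.343500   0.153750]
  [ 0.196625   0.038250   0.121000   0.376250]
det(I−A) = Σ_j (I−A)_1j·C_1j = (0.90)(0.313625) + (0.00)(0.126750) + (-0.40)(0.085375) + (-0.30)(0.196625) = 0.189125
(I − A)⁻¹ = adj(I−A) / det(I−A) ≈
  [   1.6583     0.1573     1.0205     1.0245]
  [   0.6702     1.6180     0.4124     0.6213]
  [   0.4514     0.2022     1.8163     0.8130]
  [   1.0397     0.2022     0.6398     1.9894]
x = (I − A)⁻¹ d = adj(I−A)·d / det(I−A), with det(I−A) = 0.189125:
  x_1 = (0.313625·190 + 0.029750·70 + 0.193000·400 + 0.193750·230) / 0.189125 = 183.43375 / 0.189125 ≈ 969.91
  x_2 = (0.126750·190 + 0.306000·70 + 0.078000·400 + 0.117500·230) / 0.189125 = 103.7275 / 0.189125 ≈ 548.46
  x_3 = (0.085375·190 + 0.038250·70 + 0.343500·400 + 0.153750·230) / 0.189125 = 191.66125 / 0.189125 ≈ 1013.41
  x_4 = (0.196625·190 + 0.038250·70 + 0.121000·400 + 0.376250·230) / 0.189125 = 174.97375 / 0.189125 ≈ 925.18

x_4 = 925.18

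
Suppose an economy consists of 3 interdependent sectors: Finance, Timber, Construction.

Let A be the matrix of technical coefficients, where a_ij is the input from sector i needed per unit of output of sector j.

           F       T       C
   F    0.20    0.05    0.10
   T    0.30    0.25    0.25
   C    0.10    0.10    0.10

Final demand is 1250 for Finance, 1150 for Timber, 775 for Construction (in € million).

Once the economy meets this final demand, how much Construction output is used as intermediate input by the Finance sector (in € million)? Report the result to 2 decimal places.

z_CF = 190.72

I − A =
  [   0.80    -0.05    -0.10]
  [  -0.30     0.75    -0.25]
  [  -0.10    -0.10     0.90]
Cofactors of I−A, C_ij = (−1)^(i+j)·(minor ij) (rows/columns in the sector order above):
  C_11 = (0.75)(0.90) − (-0.25)(-0.10) = 0.6500
  C_12 = −[(-0.30)(0.90) − (-0.25)(-0.10)] = 0.2950
  C_13 = (-0.30)(-0.10) − (0.75)(-0.10) = 0.1050
  C_21 = −[(-0.05)(0.90) − (-0.10)(-0.10)] = 0.0550
  C_22 = (0.80)(0.90) − (-0.10)(-0.10) = 0.7100
  C_23 = −[(0.80)(-0.10) − (-0.05)(-0.10)] = 0.0850
  C_31 = (-0.05)(-0.25) − (-0.10)(0.75) = 0.0875
  C_32 = −[(0.80)(-0.25) − (-0.10)(-0.30)] = 0.2300
  C_33 = (0.80)(0.75) − (-0.05)(-0.30) = 0.5850
det(I−A) = Σ_j (I−A)_1j·C_1j = (0.80)(0.6500) + (-0.05)(0.2950) + (-0.10)(0.1050) = 0.49475
adj(I−A) = Cᵀ =
  [ 0.6500   0.0550   0.0875]
  [ 0.2950   0.7100   0.2300]
  [ 0.1050   0.0850   0.5850]
(I − A)⁻¹ = adj(I−A) / det(I−A) ≈
  [   1.3138     0.1112     0.1769]
  [   0.5963     1.4351     0.4649]
  [   0.2122     0.1718     1.1824]
First solve x = (I − A)⁻¹ d = adj(I−A)·d / det(I−A); in particular x_F = (0.6500·1250 + 0.0550·1150 + 0.0875·775) / 0.49475 = 943.5625 / 0.49475 ≈ 1907.1501.
Intermediate flow from C to F: z_CF = a_CF · x_F = 0.10 × 943.5625 / 0.49475 = 94.35625 / 0.49475 ≈ 190.72.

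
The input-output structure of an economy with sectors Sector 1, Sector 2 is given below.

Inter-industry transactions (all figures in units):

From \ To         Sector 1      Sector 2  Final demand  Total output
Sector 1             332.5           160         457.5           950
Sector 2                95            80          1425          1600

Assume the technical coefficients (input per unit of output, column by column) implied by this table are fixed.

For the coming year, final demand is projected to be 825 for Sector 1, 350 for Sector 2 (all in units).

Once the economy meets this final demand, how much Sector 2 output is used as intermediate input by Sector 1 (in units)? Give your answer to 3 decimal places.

z_21 = 134.774

Technical coefficients a_ij = z_ij / X_j:
  a_11 = 332.5/950 = 0.35, a_21 = 95/950 = 0.10
  a_12 = 160/1600 = 0.10, a_22 = 80/1600 = 0.05
I − A =
  [   0.65    -0.10]
  [  -0.10     0.95]
det(I−A) = (0.65)(0.95) − (-0.10)(-0.10) = 0.6075
adj(I−A) = [[0.95, 0.10], [0.10, 0.65]]
(I − A)⁻¹ = adj(I−A) / det(I−A) ≈
  [   1.5638     0.1646]
  [   0.1646     1.0700]
First solve x = (I − A)⁻¹ d = adj(I−A)·d / det(I−A); in particular x_1 = (0.95·825 + 0.10·350) / 0.6075 = 818.75 / 0.6075 ≈ 1347.73663.
Intermediate flow from 2 to 1: z_21 = a_21 · x_1 = 0.10 × 818.75 / 0.6075 = 81.875 / 0.6075 ≈ 134.774.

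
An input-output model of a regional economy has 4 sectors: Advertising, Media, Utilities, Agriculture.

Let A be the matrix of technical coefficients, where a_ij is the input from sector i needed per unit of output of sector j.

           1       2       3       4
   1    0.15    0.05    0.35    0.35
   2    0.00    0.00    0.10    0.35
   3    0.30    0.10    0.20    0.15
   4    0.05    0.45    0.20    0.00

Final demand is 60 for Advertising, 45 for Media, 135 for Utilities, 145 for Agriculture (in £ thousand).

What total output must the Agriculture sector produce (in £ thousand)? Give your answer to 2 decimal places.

x_4 = 335.97

I − A =
  [   0.85    -0.05    -0.35    -0.35]
  [   0.00     1.00    -0.10    -0.35]
  [  -0.30    -0.10     0.80    -0.15]
  [  -0.05    -0.45    -0.20     1.00]
Compute the cofactors C_ij = (−1)^(i+j)·(3×3 minor ij) of I−A; the adjugate is their transpose:
adj(I−A) = Cᵀ =
  [ 0.620250   0.230125   0.389125   0.356000]
  [ 0.065750   0.511875   0.148875   0.224500]
  [ 0.262000   0.203250   0.697750   0.267500]
  [ 0.113000   0.282500   0.226000   0.565000]
det(I−A) = Σ_j (I−A)_1j·C_1j = (0.85)(0.620250) + (-0.05)(0.065750) + (-0.35)(0.262000) + (-0.35)(0.113000) = 0.392675
(I − A)⁻¹ = adj(I−A) / det(I−A) ≈
  [   1.5796     0.5860     0.9910     0.9066]
  [   0.1674     1.3036     0.3791     0.5717]
  [   0.6672     0.5176     1.7769     0.6812]
  [   0.2878     0.7194     0.5755     1.4388]
x = (I − A)⁻¹ d = adj(I−A)·d / det(I−A), with det(I−A) = 0.392675:
  x_1 = (0.620250·60 + 0.230125·45 + 0.389125·135 + 0.356000·145) / 0.392675 = 151.7225 / 0.392675 ≈ 386.38
  x_2 = (0.065750·60 + 0.511875·45 + 0.148875·135 + 0.224500·145) / 0.392675 = 79.63 / 0.392675 ≈ 202.79
  x_3 = (0.262000·60 + 0.203250·45 + 0.697750·135 + 0.267500·145) / 0.392675 = 157.85 / 0.392675 ≈ 401.99
  x_4 = (0.113000·60 + 0.282500·45 + 0.226000·135 + 0.565000·145) / 0.392675 = 131.9275 / 0.392675 ≈ 335.97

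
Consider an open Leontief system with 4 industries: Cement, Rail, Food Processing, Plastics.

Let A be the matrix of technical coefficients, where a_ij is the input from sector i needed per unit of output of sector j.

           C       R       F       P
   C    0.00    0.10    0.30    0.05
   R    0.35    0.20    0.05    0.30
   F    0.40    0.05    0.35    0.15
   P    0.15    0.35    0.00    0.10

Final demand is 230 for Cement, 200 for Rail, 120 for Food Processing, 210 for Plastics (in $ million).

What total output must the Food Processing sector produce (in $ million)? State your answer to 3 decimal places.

x_F = 733.296

I − A =
  [   1.00    -0.10    -0.30    -0.05]
  [  -0.35     0.80    -0.05    -0.30]
  [  -0.40    -0.05     0.65    -0.15]
  [  -0.15    -0.35     0.00     0.90]
Compute the cofactors C_ij = (−1)^(i+j)·(3×3 minor ij) of I−A; the adjugate is their transpose:
adj(I−A) = Cᵀ =
  [ 0.394875   0.099125   0.189875   0.086625]
  [ 0.253125   0.465375   0.152625   0.194625]
  [ 0.300375   0.142375   0.566875   0.158625]
  [ 0.164250   0.197500   0.091000   0.391500]
det(I−A) = Σ_j (I−A)_1j·C_1j = (1.00)(0.394875) + (-0.10)(0.253125) + (-0.30)(0.300375) + (-0.05)(0.164250) = 0.2712375
(I − A)⁻¹ = adj(I−A) / det(I−A) ≈
  [   1.4558     0.3655     0.7000     0.3194]
  [   0.9332     1.7157     0.5627     0.7175]
  [   1.1074     0.5249     2.0900     0.5848]
  [   0.6056     0.7281     0.3355     1.4434]
x = (I − A)⁻¹ d = adj(I−A)·d / det(I−A), with det(I−A) = 0.2712375:
  x_C = (0.394875·230 + 0.099125·200 + 0.189875·120 + 0.086625·210) / 0.2712375 = 151.6225 / 0.2712375 ≈ 559.003
  x_R = (0.253125·230 + 0.465375·200 + 0.152625·120 + 0.194625·210) / 0.2712375 = 210.48 / 0.2712375 ≈ 775.999
  x_F = (0.300375·230 + 0.142375·200 + 0.566875·120 + 0.158625·210) / 0.2712375 = 198.8975 / 0.2712375 ≈ 733.296
  x_P = (0.164250·230 + 0.197500·200 + 0.091000·120 + 0.391500·210) / 0.2712375 = 170.4125 / 0.2712375 ≈ 628.278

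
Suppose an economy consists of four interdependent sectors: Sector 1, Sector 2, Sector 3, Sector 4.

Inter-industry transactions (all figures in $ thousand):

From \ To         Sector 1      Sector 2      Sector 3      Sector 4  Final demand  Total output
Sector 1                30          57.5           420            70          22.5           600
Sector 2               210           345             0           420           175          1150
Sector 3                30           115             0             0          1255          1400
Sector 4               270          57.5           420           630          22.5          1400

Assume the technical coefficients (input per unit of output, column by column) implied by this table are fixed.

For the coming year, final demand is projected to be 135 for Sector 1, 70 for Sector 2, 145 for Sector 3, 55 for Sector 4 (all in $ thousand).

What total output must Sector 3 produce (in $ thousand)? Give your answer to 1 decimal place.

x_3 = 199.5

Technical coefficients a_ij = z_ij / X_j:
  a_11 = 30/600 = 0.05, a_21 = 210/600 = 0.35, a_31 = 30/600 = 0.05, a_41 = 270/600 = 0.45
  a_12 = 57.5/1150 = 0.05, a_22 = 345/1150 = 0.30, a_32 = 115/1150 = 0.10, a_42 = 57.5/1150 = 0.05
  a_13 = 420/1400 = 0.30, a_23 = 0/1400 = 0.00, a_33 = 0/1400 = 0.00, a_43 = 420/1400 = 0.30
  a_14 = 70/1400 = 0.05, a_24 = 420/1400 = 0.30, a_34 = 0/1400 = 0.00, a_44 = 630/1400 = 0.45
I − A =
  [   0.95    -0.05    -0.30    -0.05]
  [  -0.35     0.70     0.00    -0.30]
  [  -0.05    -0.10     1.00     0.00]
  [  -0.45    -0.05    -0.30     0.55]
Compute the cofactors C_ij = (−1)^(i+j)·(3×3 minor ij) of I−A; the adjugate is their transpose:
adj(I−A) = Cᵀ =
  [ 0.36100   0.04800   0.12600   0.05900]
  [ 0.33200   0.49100   0.18900   0.29800]
  [ 0.05125   0.05150   0.31850   0.03275]
  [ 0.35350   0.11200   0.29400   0.62650]
det(I−A) = Σ_j (I−A)_1j·C_1j = (0.95)(0.36100) + (-0.05)(0.33200) + (-0.30)(0.05125) + (-0.05)(0.35350) = 0.2933
(I − A)⁻¹ = adj(I−A) / det(I−A) ≈
  [   1.2308     0.1637     0.4296     0.2012]
  [   1.1319     1.6741     0.6444     1.0160]
  [   0.1747     0.1756     1.0859     0.1117]
  [   1.2053     0.3819     1.0024     2.1360]
x = (I − A)⁻¹ d = adj(I−A)·d / det(I−A), with det(I−A) = 0.2933:
  x_1 = (0.36100·135 + 0.04800·70 + 0.12600·145 + 0.05900·55) / 0.2933 = 73.61 / 0.2933 ≈ 251.0
  x_2 = (0.33200·135 + 0.49100·70 + 0.18900·145 + 0.29800·55) / 0.2933 = 122.985 / 0.2933 ≈ 419.3
  x_3 = (0.05125·135 + 0.05150·70 + 0.31850·145 + 0.03275·55) / 0.2933 = 58.5075 / 0.2933 ≈ 199.5
  x_4 = (0.35350·135 + 0.11200·70 + 0.29400·145 + 0.62650·55) / 0.2933 = 132.65 / 0.2933 ≈ 452.3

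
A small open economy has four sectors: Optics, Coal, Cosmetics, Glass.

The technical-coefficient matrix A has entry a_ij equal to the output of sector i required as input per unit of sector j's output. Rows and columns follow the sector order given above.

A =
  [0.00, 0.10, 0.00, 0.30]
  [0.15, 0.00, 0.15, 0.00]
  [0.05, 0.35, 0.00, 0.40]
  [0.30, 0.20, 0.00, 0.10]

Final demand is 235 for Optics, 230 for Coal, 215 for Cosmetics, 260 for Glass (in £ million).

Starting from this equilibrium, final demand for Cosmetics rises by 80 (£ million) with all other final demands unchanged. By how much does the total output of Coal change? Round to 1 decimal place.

I − A =
  [   1.00    -0.10     0.00    -0.30]
  [  -0.15     1.00    -0.15     0.00]
  [  -0.05    -0.35     1.00    -0.40]
  [  -0.30    -0.20     0.00     0.90]
Compute the cofactors C_ij = (−1)^(i+j)·(3×3 minor ij) of I−A; the adjugate is their transpose:
adj(I−A) = Cᵀ =
  [ 0.84075   0.15000   0.02250   0.29025]
  [ 0.15975   0.81000   0.12150   0.10725]
  [ 0.22425   0.38300   0.78750   0.42475]
  [ 0.31575   0.23000   0.03450   0.93175]
det(I−A) = Σ_j (I−A)_1j·C_1j = (1.00)(0.84075) + (-0.10)(0.15975) + (0.00)(0.22425) + (-0.30)(0.31575) = 0.73005
(I − A)⁻¹ = adj(I−A) / det(I−A) ≈
  [   1.1516     0.2055     0.0308     0.3976]
  [   0.2188     1.1095     0.1664     0.1469]
  [   0.3072     0.5246     1.0787     0.5818]
  [   0.4325     0.3150     0.0473     1.2763]
Δx = (I − A)⁻¹ Δd with Δd having +80 in the Cosmetics component and 0 elsewhere.
So Δx_2 = L_23 · (+80), where L_23 = adj(I−A)_23 / det(I−A) = 0.12150 / 0.73005.
Δx_2 = 0.12150 × (+80) / 0.73005 = 9.72 / 0.73005 ≈ 13.3.

Δx_2 = 13.3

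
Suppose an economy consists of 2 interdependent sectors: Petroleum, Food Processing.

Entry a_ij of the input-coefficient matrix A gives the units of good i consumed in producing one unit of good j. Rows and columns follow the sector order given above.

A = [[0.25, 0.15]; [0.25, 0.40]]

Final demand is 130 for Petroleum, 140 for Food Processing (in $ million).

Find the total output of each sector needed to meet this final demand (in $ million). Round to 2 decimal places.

x_1 = 240.00, x_2 = 333.33

I − A =
  [   0.75    -0.15]
  [  -0.25     0.60]
det(I−A) = (0.75)(0.60) − (-0.15)(-0.25) = 0.4125
adj(I−A) = [[0.60, 0.15], [0.25, 0.75]]
(I − A)⁻¹ = adj(I−A) / det(I−A) ≈
  [   1.4545     0.3636]
  [   0.6061     1.8182]
x = (I − A)⁻¹ d = adj(I−A)·d / det(I−A), with det(I−A) = 0.4125:
  x_1 = (0.60·130 + 0.15·140) / 0.4125 = 99.00 / 0.4125 = 240.00
  x_2 = (0.25·130 + 0.75·140) / 0.4125 = 137.50 / 0.4125 ≈ 333.33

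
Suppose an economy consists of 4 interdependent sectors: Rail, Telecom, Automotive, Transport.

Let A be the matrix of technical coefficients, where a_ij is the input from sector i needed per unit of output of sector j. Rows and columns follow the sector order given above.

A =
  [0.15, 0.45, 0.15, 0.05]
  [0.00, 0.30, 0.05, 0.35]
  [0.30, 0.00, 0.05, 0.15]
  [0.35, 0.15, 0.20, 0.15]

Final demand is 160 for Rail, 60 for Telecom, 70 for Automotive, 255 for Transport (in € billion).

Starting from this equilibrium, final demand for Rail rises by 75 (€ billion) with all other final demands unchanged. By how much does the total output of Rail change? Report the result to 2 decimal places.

Δx_1 = 120.60

I − A =
  [   0.85    -0.45    -0.15    -0.05]
  [   0.00     0.70    -0.05    -0.35]
  [  -0.30     0.00     0.95    -0.15]
  [  -0.35    -0.15    -0.20     0.85]
Compute the cofactors C_ij = (−1)^(i+j)·(3×3 minor ij) of I−A; the adjugate is their transpose:
adj(I−A) = Cᵀ =
  [ 0.493250   0.360375   0.139375   0.202000]
  [ 0.152750   0.595125   0.113125   0.274000]
  [ 0.199500   0.159750   0.393750   0.147000]
  [ 0.277000   0.291000   0.170000   0.527000]
det(I−A) = Σ_j (I−A)_1j·C_1j = (0.85)(0.493250) + (-0.45)(0.152750) + (-0.15)(0.199500) + (-0.05)(0.277000) = 0.30675
(I − A)⁻¹ = adj(I−A) / det(I−A) ≈
  [   1.6080     1.1748     0.4544     0.6585]
  [   0.4980     1.9401     0.3688     0.8932]
  [   0.6504     0.5208     1.2836     0.4792]
  [   0.9030     0.9487     0.5542     1.7180]
Δx = (I − A)⁻¹ Δd with Δd having +75 in the Rail component and 0 elsewhere.
So Δx_1 = L_11 · (+75), where L_11 = adj(I−A)_11 / det(I−A) = 0.493250 / 0.30675.
Δx_1 = 0.493250 × (+75) / 0.30675 = 36.99375 / 0.30675 ≈ 120.60.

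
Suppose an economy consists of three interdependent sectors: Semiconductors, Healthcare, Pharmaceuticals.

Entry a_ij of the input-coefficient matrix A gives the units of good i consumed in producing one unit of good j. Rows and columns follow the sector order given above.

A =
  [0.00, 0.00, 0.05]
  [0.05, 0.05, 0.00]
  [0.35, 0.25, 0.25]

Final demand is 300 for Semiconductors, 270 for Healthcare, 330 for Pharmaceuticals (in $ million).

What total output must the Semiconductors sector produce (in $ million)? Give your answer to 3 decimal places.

x_1 = 334.844

I − A =
  [   1.00     0.00    -0.05]
  [  -0.05     0.95     0.00]
  [  -0.35    -0.25     0.75]
Cofactors of I−A, C_ij = (−1)^(i+j)·(minor ij) (rows/columns in the sector order above):
  C_11 = (0.95)(0.75) − (0.00)(-0.25) = 0.7125
  C_12 = −[(-0.05)(0.75) − (0.00)(-0.35)] = 0.0375
  C_13 = (-0.05)(-0.25) − (0.95)(-0.35) = 0.3450
  C_21 = −[(0.00)(0.75) − (-0.05)(-0.25)] = 0.0125
  C_22 = (1.00)(0.75) − (-0.05)(-0.35) = 0.7325
  C_23 = −[(1.00)(-0.25) − (0.00)(-0.35)] = 0.2500
  C_31 = (0.00)(0.00) − (-0.05)(0.95) = 0.0475
  C_32 = −[(1.00)(0.00) − (-0.05)(-0.05)] = 0.0025
  C_33 = (1.00)(0.95) − (0.00)(-0.05) = 0.9500
det(I−A) = Σ_j (I−A)_1j·C_1j = (1.00)(0.7125) + (0.00)(0.0375) + (-0.05)(0.3450) = 0.69525
adj(I−A) = Cᵀ =
  [ 0.7125   0.0125   0.0475]
  [ 0.0375   0.7325   0.0025]
  [ 0.3450   0.2500   0.9500]
(I − A)⁻¹ = adj(I−A) / det(I−A) ≈
  [   1.0248     0.0180     0.0683]
  [   0.0539     1.0536     0.0036]
  [   0.4962     0.3596     1.3664]
x = (I − A)⁻¹ d = adj(I−A)·d / det(I−A), with det(I−A) = 0.69525:
  x_1 = (0.7125·300 + 0.0125·270 + 0.0475·330) / 0.69525 = 232.80 / 0.69525 ≈ 334.844
  x_2 = (0.0375·300 + 0.7325·270 + 0.0025·330) / 0.69525 = 209.85 / 0.69525 ≈ 301.834
  x_3 = (0.3450·300 + 0.2500·270 + 0.9500·330) / 0.69525 = 484.50 / 0.69525 ≈ 696.872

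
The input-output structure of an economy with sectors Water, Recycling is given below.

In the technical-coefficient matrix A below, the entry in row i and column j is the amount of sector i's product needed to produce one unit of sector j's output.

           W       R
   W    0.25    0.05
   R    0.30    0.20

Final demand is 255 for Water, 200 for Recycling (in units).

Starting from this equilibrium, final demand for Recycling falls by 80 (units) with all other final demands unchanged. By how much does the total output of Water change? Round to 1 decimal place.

I − A =
  [   0.75    -0.05]
  [  -0.30     0.80]
det(I−A) = (0.75)(0.80) − (-0.05)(-0.30) = 0.5850
adj(I−A) = [[0.80, 0.05], [0.30, 0.75]]
(I − A)⁻¹ = adj(I−A) / det(I−A) ≈
  [   1.3675     0.0855]
  [   0.5128     1.2821]
Δx = (I − A)⁻¹ Δd with Δd having -80 in the Recycling component and 0 elsewhere.
So Δx_W = L_WR · (-80), where L_WR = adj(I−A)_WR / det(I−A) = 0.05 / 0.5850.
Δx_W = 0.05 × (-80) / 0.5850 = -4.00 / 0.5850 ≈ -6.8.

Δx_W = -6.8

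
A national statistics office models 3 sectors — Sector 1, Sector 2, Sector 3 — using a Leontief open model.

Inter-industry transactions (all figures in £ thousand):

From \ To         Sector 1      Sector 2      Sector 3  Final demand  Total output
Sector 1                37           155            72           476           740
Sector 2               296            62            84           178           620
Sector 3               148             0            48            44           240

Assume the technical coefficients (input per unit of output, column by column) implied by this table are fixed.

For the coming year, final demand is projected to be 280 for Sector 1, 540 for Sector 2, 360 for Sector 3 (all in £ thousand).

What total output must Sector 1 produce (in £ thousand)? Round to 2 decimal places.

x_1 = 823.10

Technical coefficients a_ij = z_ij / X_j:
  a_11 = 37/740 = 0.05, a_21 = 296/740 = 0.40, a_31 = 148/740 = 0.20
  a_12 = 155/620 = 0.25, a_22 = 62/620 = 0.10, a_32 = 0/620 = 0.00
  a_13 = 72/240 = 0.30, a_23 = 84/240 = 0.35, a_33 = 48/240 = 0.20
I − A =
  [   0.95    -0.25    -0.30]
  [  -0.40     0.90    -0.35]
  [  -0.20     0.00     0.80]
Cofactors of I−A, C_ij = (−1)^(i+j)·(minor ij) (rows/columns in the sector order above):
  C_11 = (0.90)(0.80) − (-0.35)(0.00) = 0.7200
  C_12 = −[(-0.40)(0.80) − (-0.35)(-0.20)] = 0.3900
  C_13 = (-0.40)(0.00) − (0.90)(-0.20) = 0.1800
  C_21 = −[(-0.25)(0.80) − (-0.30)(0.00)] = 0.2000
  C_22 = (0.95)(0.80) − (-0.30)(-0.20) = 0.7000
  C_23 = −[(0.95)(0.00) − (-0.25)(-0.20)] = 0.0500
  C_31 = (-0.25)(-0.35) − (-0.30)(0.90) = 0.3575
  C_32 = −[(0.95)(-0.35) − (-0.30)(-0.40)] = 0.4525
  C_33 = (0.95)(0.90) − (-0.25)(-0.40) = 0.7550
det(I−A) = Σ_j (I−A)_1j·C_1j = (0.95)(0.7200) + (-0.25)(0.3900) + (-0.30)(0.1800) = 0.5325
adj(I−A) = Cᵀ =
  [ 0.7200   0.2000   0.3575]
  [ 0.3900   0.7000   0.4525]
  [ 0.1800   0.0500   0.7550]
(I − A)⁻¹ = adj(I−A) / det(I−A) ≈
  [   1.3521     0.3756     0.6714]
  [   0.7324     1.3146     0.8498]
  [   0.3380     0.0939     1.4178]
x = (I − A)⁻¹ d = adj(I−A)·d / det(I−A), with det(I−A) = 0.5325:
  x_1 = (0.7200·280 + 0.2000·540 + 0.3575·360) / 0.5325 = 438.30 / 0.5325 ≈ 823.10
  x_2 = (0.3900·280 + 0.7000·540 + 0.4525·360) / 0.5325 = 650.10 / 0.5325 ≈ 1220.85
  x_3 = (0.1800·280 + 0.0500·540 + 0.7550·360) / 0.5325 = 349.20 / 0.5325 ≈ 655.77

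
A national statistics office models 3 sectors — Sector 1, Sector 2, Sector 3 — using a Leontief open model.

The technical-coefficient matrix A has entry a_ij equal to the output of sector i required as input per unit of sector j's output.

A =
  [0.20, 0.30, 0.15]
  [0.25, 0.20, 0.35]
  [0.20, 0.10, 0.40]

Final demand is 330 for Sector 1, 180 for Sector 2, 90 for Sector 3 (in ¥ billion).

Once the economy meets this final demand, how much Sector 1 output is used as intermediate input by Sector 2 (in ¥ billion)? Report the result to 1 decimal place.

z_12 = 208.4

I − A =
  [   0.80    -0.30    -0.15]
  [  -0.25     0.80    -0.35]
  [  -0.20    -0.10     0.60]
Cofactors of I−A, C_ij = (−1)^(i+j)·(minor ij) (rows/columns in the sector order above):
  C_11 = (0.80)(0.60) − (-0.35)(-0.10) = 0.4450
  C_12 = −[(-0.25)(0.60) − (-0.35)(-0.20)] = 0.2200
  C_13 = (-0.25)(-0.10) − (0.80)(-0.20) = 0.1850
  C_21 = −[(-0.30)(0.60) − (-0.15)(-0.10)] = 0.1950
  C_22 = (0.80)(0.60) − (-0.15)(-0.20) = 0.4500
  C_23 = −[(0.80)(-0.10) − (-0.30)(-0.20)] = 0.1400
  C_31 = (-0.30)(-0.35) − (-0.15)(0.80) = 0.2250
  C_32 = −[(0.80)(-0.35) − (-0.15)(-0.25)] = 0.3175
  C_33 = (0.80)(0.80) − (-0.30)(-0.25) = 0.5650
det(I−A) = Σ_j (I−A)_1j·C_1j = (0.80)(0.4450) + (-0.30)(0.2200) + (-0.15)(0.1850) = 0.26225
adj(I−A) = Cᵀ =
  [ 0.4450   0.1950   0.2250]
  [ 0.2200   0.4500   0.3175]
  [ 0.1850   0.1400   0.5650]
(I − A)⁻¹ = adj(I−A) / det(I−A) ≈
  [   1.6969     0.7436     0.8580]
  [   0.8389     1.7159     1.2107]
  [   0.7054     0.5338     2.1544]
First solve x = (I − A)⁻¹ d = adj(I−A)·d / det(I−A); in particular x_2 = (0.2200·330 + 0.4500·180 + 0.3175·90) / 0.26225 = 182.175 / 0.26225 ≈ 694.662.
Intermediate flow from 1 to 2: z_12 = a_12 · x_2 = 0.30 × 182.175 / 0.26225 = 54.6525 / 0.26225 ≈ 208.4.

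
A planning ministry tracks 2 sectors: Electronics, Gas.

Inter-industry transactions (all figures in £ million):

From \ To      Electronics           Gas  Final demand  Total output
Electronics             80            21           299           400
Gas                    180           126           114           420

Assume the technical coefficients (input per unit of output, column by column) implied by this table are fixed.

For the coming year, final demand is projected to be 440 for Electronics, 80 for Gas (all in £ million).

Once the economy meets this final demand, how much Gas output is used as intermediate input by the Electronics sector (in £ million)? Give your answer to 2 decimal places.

z_21 = 261.21

Technical coefficients a_ij = z_ij / X_j:
  a_11 = 80/400 = 0.20, a_21 = 180/400 = 0.45
  a_12 = 21/420 = 0.05, a_22 = 126/420 = 0.30
I − A =
  [   0.80    -0.05]
  [  -0.45     0.70]
det(I−A) = (0.80)(0.70) − (-0.05)(-0.45) = 0.5375
adj(I−A) = [[0.70, 0.05], [0.45, 0.80]]
(I − A)⁻¹ = adj(I−A) / det(I−A) ≈
  [   1.3023     0.0930]
  [   0.8372     1.4884]
First solve x = (I − A)⁻¹ d = adj(I−A)·d / det(I−A); in particular x_1 = (0.70·440 + 0.05·80) / 0.5375 = 312.00 / 0.5375 ≈ 580.4651.
Intermediate flow from 2 to 1: z_21 = a_21 · x_1 = 0.45 × 312.00 / 0.5375 = 140.40 / 0.5375 ≈ 261.21.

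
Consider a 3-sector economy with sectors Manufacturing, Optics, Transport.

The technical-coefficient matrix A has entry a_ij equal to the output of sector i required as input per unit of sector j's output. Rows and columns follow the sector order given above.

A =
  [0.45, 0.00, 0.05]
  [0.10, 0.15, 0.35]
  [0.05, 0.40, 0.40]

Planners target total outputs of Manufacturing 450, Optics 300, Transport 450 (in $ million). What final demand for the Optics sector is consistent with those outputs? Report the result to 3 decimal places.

I − A =
  [   0.55     0.00    -0.05]
  [  -0.10     0.85    -0.35]
  [  -0.05    -0.40     0.60]
d = (I − A) x:
  d_M = (+0.55)·450 + (+0.00)·300 + (-0.05)·450 = 225.000
  d_O = (-0.10)·450 + (+0.85)·300 + (-0.35)·450 = 52.500
  d_T = (-0.05)·450 + (-0.40)·300 + (+0.60)·450 = 127.500

d_O = 52.500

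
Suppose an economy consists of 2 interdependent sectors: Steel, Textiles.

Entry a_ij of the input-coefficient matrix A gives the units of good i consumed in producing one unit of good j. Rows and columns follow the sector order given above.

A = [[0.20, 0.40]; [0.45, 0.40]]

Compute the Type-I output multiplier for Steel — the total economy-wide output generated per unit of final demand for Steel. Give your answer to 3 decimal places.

I − A =
  [   0.80    -0.40]
  [  -0.45     0.60]
det(I−A) = (0.80)(0.60) − (-0.40)(-0.45) = 0.3000
adj(I−A) = [[0.60, 0.40], [0.45, 0.80]]
(I − A)⁻¹ = adj(I−A) / det(I−A) ≈
  [   2.0000     1.3333]
  [   1.5000     2.6667]
The output multiplier for sector j is the column-j sum of the Leontief inverse (I − A)⁻¹ = adj(I−A) / det(I−A).
Column 1 of adj(I−A): (0.60, 0.45); det(I−A) = 0.3000.
m_1 = (0.60 + 0.45) / 0.3000 = 1.05 / 0.3000 = 3.500.

m_1 = 3.500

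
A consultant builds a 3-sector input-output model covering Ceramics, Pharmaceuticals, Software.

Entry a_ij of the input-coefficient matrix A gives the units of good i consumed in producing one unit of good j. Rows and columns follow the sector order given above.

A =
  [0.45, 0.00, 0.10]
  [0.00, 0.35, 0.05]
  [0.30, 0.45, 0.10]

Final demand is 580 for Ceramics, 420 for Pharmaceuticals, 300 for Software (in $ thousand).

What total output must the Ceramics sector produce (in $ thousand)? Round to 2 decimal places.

I − A =
  [   0.55     0.00    -0.10]
  [   0.00     0.65    -0.05]
  [  -0.30    -0.45     0.90]
Cofactors of I−A, C_ij = (−1)^(i+j)·(minor ij) (rows/columns in the sector order above):
  C_11 = (0.65)(0.90) − (-0.05)(-0.45) = 0.5625
  C_12 = −[(0.00)(0.90) − (-0.05)(-0.30)] = 0.0150
  C_13 = (0.00)(-0.45) − (0.65)(-0.30) = 0.1950
  C_21 = −[(0.00)(0.90) − (-0.10)(-0.45)] = 0.0450
  C_22 = (0.55)(0.90) − (-0.10)(-0.30) = 0.4650
  C_23 = −[(0.55)(-0.45) − (0.00)(-0.30)] = 0.2475
  C_31 = (0.00)(-0.05) − (-0.10)(0.65) = 0.0650
  C_32 = −[(0.55)(-0.05) − (-0.10)(0.00)] = 0.0275
  C_33 = (0.55)(0.65) − (0.00)(0.00) = 0.3575
det(I−A) = Σ_j (I−A)_1j·C_1j = (0.55)(0.5625) + (0.00)(0.0150) + (-0.10)(0.1950) = 0.289875
adj(I−A) = Cᵀ =
  [ 0.5625   0.0450   0.0650]
  [ 0.0150   0.4650   0.0275]
  [ 0.1950   0.2475   0.3575]
(I − A)⁻¹ = adj(I−A) / det(I−A) ≈
  [   1.9405     0.1552     0.2242]
  [   0.0517     1.6041     0.0949]
  [   0.6727     0.8538     1.2333]
x = (I − A)⁻¹ d = adj(I−A)·d / det(I−A), with det(I−A) = 0.289875:
  x_1 = (0.5625·580 + 0.0450·420 + 0.0650·300) / 0.289875 = 364.65 / 0.289875 ≈ 1257.96
  x_2 = (0.0150·580 + 0.4650·420 + 0.0275·300) / 0.289875 = 212.25 / 0.289875 ≈ 732.21
  x_3 = (0.1950·580 + 0.2475·420 + 0.3575·300) / 0.289875 = 324.30 / 0.289875 ≈ 1118.76

x_1 = 1257.96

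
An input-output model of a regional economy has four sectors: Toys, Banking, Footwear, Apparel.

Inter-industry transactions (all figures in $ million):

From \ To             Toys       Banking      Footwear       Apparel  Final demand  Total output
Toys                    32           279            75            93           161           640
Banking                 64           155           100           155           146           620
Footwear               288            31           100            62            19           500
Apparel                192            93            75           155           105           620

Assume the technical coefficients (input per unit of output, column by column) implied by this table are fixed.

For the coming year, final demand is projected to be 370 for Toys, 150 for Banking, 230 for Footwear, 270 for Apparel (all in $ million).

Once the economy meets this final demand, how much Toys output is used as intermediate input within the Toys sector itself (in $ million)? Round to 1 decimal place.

z_TT = 70.2

Technical coefficients a_ij = z_ij / X_j:
  a_TT = 32/640 = 0.05, a_BT = 64/640 = 0.10, a_FT = 288/640 = 0.45, a_AT = 192/640 = 0.30
  a_TB = 279/620 = 0.45, a_BB = 155/620 = 0.25, a_FB = 31/620 = 0.05, a_AB = 93/620 = 0.15
  a_TF = 75/500 = 0.15, a_BF = 100/500 = 0.20, a_FF = 100/500 = 0.20, a_AF = 75/500 = 0.15
  a_TA = 93/620 = 0.15, a_BA = 155/620 = 0.25, a_FA = 62/620 = 0.10, a_AA = 155/620 = 0.25
I − A =
  [   0.95    -0.45    -0.15    -0.15]
  [  -0.10     0.75    -0.20    -0.25]
  [  -0.45    -0.05     0.80    -0.10]
  [  -0.30    -0.15    -0.15     0.75]
Compute the cofactors C_ij = (−1)^(i+j)·(3×3 minor ij) of I−A; the adjugate is their transpose:
adj(I−A) = Cᵀ =
  [ 0.396375   0.290250   0.184500   0.200625]
  [ 0.208875   0.454500   0.193875   0.219125]
  [ 0.267750   0.223125   0.395250   0.180625]
  [ 0.253875   0.251625   0.191625   0.432625]
det(I−A) = Σ_j (I−A)_1j·C_1j = (0.95)(0.396375) + (-0.45)(0.208875) + (-0.15)(0.267750) + (-0.15)(0.253875) = 0.20431875
(I − A)⁻¹ = adj(I−A) / det(I−A) ≈
  [   1.9400     1.4206     0.9030     0.9819]
  [   1.0223     2.2245     0.9489     1.0725]
  [   1.3105     1.0920     1.9345     0.8840]
  [   1.2425     1.2315     0.9379     2.1174]
First solve x = (I − A)⁻¹ d = adj(I−A)·d / det(I−A); in particular x_T = (0.396375·370 + 0.290250·150 + 0.184500·230 + 0.200625·270) / 0.20431875 = 286.80 / 0.20431875 ≈ 1403.689.
Intermediate flow from T to T: z_TT = a_TT · x_T = 0.05 × 286.80 / 0.20431875 = 14.34 / 0.20431875 ≈ 70.2.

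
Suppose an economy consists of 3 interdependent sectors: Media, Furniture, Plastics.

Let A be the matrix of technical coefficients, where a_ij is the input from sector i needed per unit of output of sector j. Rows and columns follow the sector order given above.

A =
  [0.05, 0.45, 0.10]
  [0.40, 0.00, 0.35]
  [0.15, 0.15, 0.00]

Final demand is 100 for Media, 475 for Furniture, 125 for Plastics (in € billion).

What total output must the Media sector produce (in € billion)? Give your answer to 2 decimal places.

x_M = 514.90

I − A =
  [   0.95    -0.45    -0.10]
  [  -0.40     1.00    -0.35]
  [  -0.15    -0.15     1.00]
Cofactors of I−A, C_ij = (−1)^(i+j)·(minor ij) (rows/columns in the sector order above):
  C_11 = (1.00)(1.00) − (-0.35)(-0.15) = 0.9475
  C_12 = −[(-0.40)(1.00) − (-0.35)(-0.15)] = 0.4525
  C_13 = (-0.40)(-0.15) − (1.00)(-0.15) = 0.2100
  C_21 = −[(-0.45)(1.00) − (-0.10)(-0.15)] = 0.4650
  C_22 = (0.95)(1.00) − (-0.10)(-0.15) = 0.9350
  C_23 = −[(0.95)(-0.15) − (-0.45)(-0.15)] = 0.2100
  C_31 = (-0.45)(-0.35) − (-0.10)(1.00) = 0.2575
  C_32 = −[(0.95)(-0.35) − (-0.10)(-0.40)] = 0.3725
  C_33 = (0.95)(1.00) − (-0.45)(-0.40) = 0.7700
det(I−A) = Σ_j (I−A)_1j·C_1j = (0.95)(0.9475) + (-0.45)(0.4525) + (-0.10)(0.2100) = 0.6755
adj(I−A) = Cᵀ =
  [ 0.9475   0.4650   0.2575]
  [ 0.4525   0.9350   0.3725]
  [ 0.2100   0.2100   0.7700]
(I − A)⁻¹ = adj(I−A) / det(I−A) ≈
  [   1.4027     0.6884     0.3812]
  [   0.6699     1.3842     0.5514]
  [   0.3109     0.3109     1.1399]
x = (I − A)⁻¹ d = adj(I−A)·d / det(I−A), with det(I−A) = 0.6755:
  x_M = (0.9475·100 + 0.4650·475 + 0.2575·125) / 0.6755 = 347.8125 / 0.6755 ≈ 514.90
  x_F = (0.4525·100 + 0.9350·475 + 0.3725·125) / 0.6755 = 535.9375 / 0.6755 ≈ 793.39
  x_P = (0.2100·100 + 0.2100·475 + 0.7700·125) / 0.6755 = 217.00 / 0.6755 ≈ 321.24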